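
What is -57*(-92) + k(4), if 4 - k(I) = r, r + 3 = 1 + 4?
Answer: 5246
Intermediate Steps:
r = 2 (r = -3 + (1 + 4) = -3 + 5 = 2)
k(I) = 2 (k(I) = 4 - 1*2 = 4 - 2 = 2)
-57*(-92) + k(4) = -57*(-92) + 2 = 5244 + 2 = 5246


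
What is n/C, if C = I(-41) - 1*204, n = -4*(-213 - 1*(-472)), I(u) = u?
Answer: 148/35 ≈ 4.2286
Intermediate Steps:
n = -1036 (n = -4*(-213 + 472) = -4*259 = -1036)
C = -245 (C = -41 - 1*204 = -41 - 204 = -245)
n/C = -1036/(-245) = -1036*(-1/245) = 148/35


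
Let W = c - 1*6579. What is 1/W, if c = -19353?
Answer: -1/25932 ≈ -3.8562e-5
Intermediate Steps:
W = -25932 (W = -19353 - 1*6579 = -19353 - 6579 = -25932)
1/W = 1/(-25932) = -1/25932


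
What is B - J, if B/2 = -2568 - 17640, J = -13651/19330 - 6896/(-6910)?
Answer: -539841621607/13357030 ≈ -40416.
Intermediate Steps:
J = 3897127/13357030 (J = -13651*1/19330 - 6896*(-1/6910) = -13651/19330 + 3448/3455 = 3897127/13357030 ≈ 0.29177)
B = -40416 (B = 2*(-2568 - 17640) = 2*(-20208) = -40416)
B - J = -40416 - 1*3897127/13357030 = -40416 - 3897127/13357030 = -539841621607/13357030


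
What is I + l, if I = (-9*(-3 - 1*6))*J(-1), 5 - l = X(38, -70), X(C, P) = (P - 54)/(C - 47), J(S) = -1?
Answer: -808/9 ≈ -89.778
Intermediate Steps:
X(C, P) = (-54 + P)/(-47 + C)
l = -79/9 (l = 5 - (-54 - 70)/(-47 + 38) = 5 - (-124)/(-9) = 5 - (-1)*(-124)/9 = 5 - 1*124/9 = 5 - 124/9 = -79/9 ≈ -8.7778)
I = -81 (I = -9*(-3 - 1*6)*(-1) = -9*(-3 - 6)*(-1) = -9*(-9)*(-1) = 81*(-1) = -81)
I + l = -81 - 79/9 = -808/9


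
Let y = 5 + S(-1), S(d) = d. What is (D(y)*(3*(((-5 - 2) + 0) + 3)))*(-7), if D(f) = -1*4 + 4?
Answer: 0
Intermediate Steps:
y = 4 (y = 5 - 1 = 4)
D(f) = 0 (D(f) = -4 + 4 = 0)
(D(y)*(3*(((-5 - 2) + 0) + 3)))*(-7) = (0*(3*(((-5 - 2) + 0) + 3)))*(-7) = (0*(3*((-7 + 0) + 3)))*(-7) = (0*(3*(-7 + 3)))*(-7) = (0*(3*(-4)))*(-7) = (0*(-12))*(-7) = 0*(-7) = 0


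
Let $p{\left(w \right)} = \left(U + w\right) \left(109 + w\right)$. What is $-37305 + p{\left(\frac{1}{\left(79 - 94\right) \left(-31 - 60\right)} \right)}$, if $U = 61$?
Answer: $- \frac{57118793549}{1863225} \approx -30656.0$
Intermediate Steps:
$p{\left(w \right)} = \left(61 + w\right) \left(109 + w\right)$
$-37305 + p{\left(\frac{1}{\left(79 - 94\right) \left(-31 - 60\right)} \right)} = -37305 + \left(6649 + \left(\frac{1}{\left(79 - 94\right) \left(-31 - 60\right)}\right)^{2} + \frac{170}{\left(79 - 94\right) \left(-31 - 60\right)}\right) = -37305 + \left(6649 + \left(\frac{1}{\left(-15\right) \left(-91\right)}\right)^{2} + \frac{170}{\left(-15\right) \left(-91\right)}\right) = -37305 + \left(6649 + \left(\frac{1}{1365}\right)^{2} + \frac{170}{1365}\right) = -37305 + \left(6649 + \left(\frac{1}{1365}\right)^{2} + 170 \cdot \frac{1}{1365}\right) = -37305 + \left(6649 + \frac{1}{1863225} + \frac{34}{273}\right) = -37305 + \frac{12388815076}{1863225} = - \frac{57118793549}{1863225}$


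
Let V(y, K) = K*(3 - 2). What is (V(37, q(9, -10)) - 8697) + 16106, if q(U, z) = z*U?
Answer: 7319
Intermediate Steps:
q(U, z) = U*z
V(y, K) = K (V(y, K) = K*1 = K)
(V(37, q(9, -10)) - 8697) + 16106 = (9*(-10) - 8697) + 16106 = (-90 - 8697) + 16106 = -8787 + 16106 = 7319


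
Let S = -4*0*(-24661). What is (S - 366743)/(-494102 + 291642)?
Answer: 366743/202460 ≈ 1.8114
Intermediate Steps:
S = 0 (S = 0*(-24661) = 0)
(S - 366743)/(-494102 + 291642) = (0 - 366743)/(-494102 + 291642) = -366743/(-202460) = -366743*(-1/202460) = 366743/202460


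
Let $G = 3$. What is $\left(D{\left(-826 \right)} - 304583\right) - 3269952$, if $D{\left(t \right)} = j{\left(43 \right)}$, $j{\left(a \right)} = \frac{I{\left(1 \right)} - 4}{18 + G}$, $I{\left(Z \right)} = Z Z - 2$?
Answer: $- \frac{75065240}{21} \approx -3.5745 \cdot 10^{6}$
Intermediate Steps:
$I{\left(Z \right)} = -2 + Z^{2}$ ($I{\left(Z \right)} = Z^{2} - 2 = -2 + Z^{2}$)
$j{\left(a \right)} = - \frac{5}{21}$ ($j{\left(a \right)} = \frac{\left(-2 + 1^{2}\right) - 4}{18 + 3} = \frac{\left(-2 + 1\right) - 4}{21} = \left(-1 - 4\right) \frac{1}{21} = \left(-5\right) \frac{1}{21} = - \frac{5}{21}$)
$D{\left(t \right)} = - \frac{5}{21}$
$\left(D{\left(-826 \right)} - 304583\right) - 3269952 = \left(- \frac{5}{21} - 304583\right) - 3269952 = - \frac{6396248}{21} - 3269952 = - \frac{75065240}{21}$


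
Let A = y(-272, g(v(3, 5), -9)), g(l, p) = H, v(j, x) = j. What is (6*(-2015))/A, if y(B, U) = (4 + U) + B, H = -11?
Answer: 130/3 ≈ 43.333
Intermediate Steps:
g(l, p) = -11
y(B, U) = 4 + B + U
A = -279 (A = 4 - 272 - 11 = -279)
(6*(-2015))/A = (6*(-2015))/(-279) = -12090*(-1/279) = 130/3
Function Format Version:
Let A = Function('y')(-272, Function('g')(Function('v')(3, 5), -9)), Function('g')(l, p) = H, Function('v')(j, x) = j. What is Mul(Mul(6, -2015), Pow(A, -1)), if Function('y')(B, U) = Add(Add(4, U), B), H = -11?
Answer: Rational(130, 3) ≈ 43.333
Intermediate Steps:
Function('g')(l, p) = -11
Function('y')(B, U) = Add(4, B, U)
A = -279 (A = Add(4, -272, -11) = -279)
Mul(Mul(6, -2015), Pow(A, -1)) = Mul(Mul(6, -2015), Pow(-279, -1)) = Mul(-12090, Rational(-1, 279)) = Rational(130, 3)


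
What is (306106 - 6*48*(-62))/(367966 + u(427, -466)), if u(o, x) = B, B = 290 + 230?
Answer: 161981/184243 ≈ 0.87917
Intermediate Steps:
B = 520
u(o, x) = 520
(306106 - 6*48*(-62))/(367966 + u(427, -466)) = (306106 - 6*48*(-62))/(367966 + 520) = (306106 - 288*(-62))/368486 = (306106 + 17856)*(1/368486) = 323962*(1/368486) = 161981/184243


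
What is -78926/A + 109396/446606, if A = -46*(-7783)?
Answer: 979227993/39973246727 ≈ 0.024497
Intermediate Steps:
A = 358018
-78926/A + 109396/446606 = -78926/358018 + 109396/446606 = -78926*1/358018 + 109396*(1/446606) = -39463/179009 + 54698/223303 = 979227993/39973246727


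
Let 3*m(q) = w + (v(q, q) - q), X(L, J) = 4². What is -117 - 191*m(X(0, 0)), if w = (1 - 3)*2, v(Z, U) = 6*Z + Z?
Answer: -17923/3 ≈ -5974.3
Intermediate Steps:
v(Z, U) = 7*Z
X(L, J) = 16
w = -4 (w = -2*2 = -4)
m(q) = -4/3 + 2*q (m(q) = (-4 + (7*q - q))/3 = (-4 + 6*q)/3 = -4/3 + 2*q)
-117 - 191*m(X(0, 0)) = -117 - 191*(-4/3 + 2*16) = -117 - 191*(-4/3 + 32) = -117 - 191*92/3 = -117 - 17572/3 = -17923/3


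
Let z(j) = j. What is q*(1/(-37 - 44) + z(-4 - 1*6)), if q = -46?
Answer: 37306/81 ≈ 460.57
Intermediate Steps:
q*(1/(-37 - 44) + z(-4 - 1*6)) = -46*(1/(-37 - 44) + (-4 - 1*6)) = -46*(1/(-81) + (-4 - 6)) = -46*(-1/81 - 10) = -46*(-811/81) = 37306/81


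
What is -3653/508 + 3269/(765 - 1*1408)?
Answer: -4009531/326644 ≈ -12.275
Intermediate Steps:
-3653/508 + 3269/(765 - 1*1408) = -3653*1/508 + 3269/(765 - 1408) = -3653/508 + 3269/(-643) = -3653/508 + 3269*(-1/643) = -3653/508 - 3269/643 = -4009531/326644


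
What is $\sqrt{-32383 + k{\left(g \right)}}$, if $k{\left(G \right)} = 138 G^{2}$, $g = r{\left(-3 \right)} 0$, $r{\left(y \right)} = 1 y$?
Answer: $i \sqrt{32383} \approx 179.95 i$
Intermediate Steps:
$r{\left(y \right)} = y$
$g = 0$ ($g = \left(-3\right) 0 = 0$)
$\sqrt{-32383 + k{\left(g \right)}} = \sqrt{-32383 + 138 \cdot 0^{2}} = \sqrt{-32383 + 138 \cdot 0} = \sqrt{-32383 + 0} = \sqrt{-32383} = i \sqrt{32383}$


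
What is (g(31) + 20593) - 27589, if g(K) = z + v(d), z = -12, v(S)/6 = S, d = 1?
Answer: -7002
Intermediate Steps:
v(S) = 6*S
g(K) = -6 (g(K) = -12 + 6*1 = -12 + 6 = -6)
(g(31) + 20593) - 27589 = (-6 + 20593) - 27589 = 20587 - 27589 = -7002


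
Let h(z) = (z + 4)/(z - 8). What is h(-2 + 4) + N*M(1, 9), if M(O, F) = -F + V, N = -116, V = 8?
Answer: 115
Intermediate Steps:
M(O, F) = 8 - F (M(O, F) = -F + 8 = 8 - F)
h(z) = (4 + z)/(-8 + z)
h(-2 + 4) + N*M(1, 9) = (4 + (-2 + 4))/(-8 + (-2 + 4)) - 116*(8 - 1*9) = (4 + 2)/(-8 + 2) - 116*(8 - 9) = 6/(-6) - 116*(-1) = -⅙*6 + 116 = -1 + 116 = 115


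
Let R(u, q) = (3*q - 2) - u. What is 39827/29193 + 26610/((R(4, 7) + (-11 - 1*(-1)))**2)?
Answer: 155564281/145965 ≈ 1065.8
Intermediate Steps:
R(u, q) = -2 - u + 3*q (R(u, q) = (-2 + 3*q) - u = -2 - u + 3*q)
39827/29193 + 26610/((R(4, 7) + (-11 - 1*(-1)))**2) = 39827/29193 + 26610/(((-2 - 1*4 + 3*7) + (-11 - 1*(-1)))**2) = 39827*(1/29193) + 26610/(((-2 - 4 + 21) + (-11 + 1))**2) = 39827/29193 + 26610/((15 - 10)**2) = 39827/29193 + 26610/(5**2) = 39827/29193 + 26610/25 = 39827/29193 + 26610*(1/25) = 39827/29193 + 5322/5 = 155564281/145965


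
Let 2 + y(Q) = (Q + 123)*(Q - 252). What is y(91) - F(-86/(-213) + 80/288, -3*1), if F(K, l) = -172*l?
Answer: -34972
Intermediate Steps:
y(Q) = -2 + (-252 + Q)*(123 + Q) (y(Q) = -2 + (Q + 123)*(Q - 252) = -2 + (123 + Q)*(-252 + Q) = -2 + (-252 + Q)*(123 + Q))
y(91) - F(-86/(-213) + 80/288, -3*1) = (-30998 + 91**2 - 129*91) - (-172)*(-3*1) = (-30998 + 8281 - 11739) - (-172)*(-3) = -34456 - 1*516 = -34456 - 516 = -34972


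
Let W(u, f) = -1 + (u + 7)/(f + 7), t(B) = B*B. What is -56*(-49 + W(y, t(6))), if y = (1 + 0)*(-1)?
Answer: 120064/43 ≈ 2792.2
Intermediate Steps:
t(B) = B**2
y = -1 (y = 1*(-1) = -1)
W(u, f) = -1 + (7 + u)/(7 + f)
-56*(-49 + W(y, t(6))) = -56*(-49 + (-1 - 1*6**2)/(7 + 6**2)) = -56*(-49 + (-1 - 1*36)/(7 + 36)) = -56*(-49 + (-1 - 36)/43) = -56*(-49 + (1/43)*(-37)) = -56*(-49 - 37/43) = -56*(-2144/43) = 120064/43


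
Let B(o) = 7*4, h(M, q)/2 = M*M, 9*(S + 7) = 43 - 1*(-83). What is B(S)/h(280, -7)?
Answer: 1/5600 ≈ 0.00017857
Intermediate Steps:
S = 7 (S = -7 + (43 - 1*(-83))/9 = -7 + (43 + 83)/9 = -7 + (⅑)*126 = -7 + 14 = 7)
h(M, q) = 2*M² (h(M, q) = 2*(M*M) = 2*M²)
B(o) = 28
B(S)/h(280, -7) = 28/((2*280²)) = 28/((2*78400)) = 28/156800 = 28*(1/156800) = 1/5600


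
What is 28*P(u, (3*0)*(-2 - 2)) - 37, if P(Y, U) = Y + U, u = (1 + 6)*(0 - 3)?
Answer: -625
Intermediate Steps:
u = -21 (u = 7*(-3) = -21)
P(Y, U) = U + Y
28*P(u, (3*0)*(-2 - 2)) - 37 = 28*((3*0)*(-2 - 2) - 21) - 37 = 28*(0*(-4) - 21) - 37 = 28*(0 - 21) - 37 = 28*(-21) - 37 = -588 - 37 = -625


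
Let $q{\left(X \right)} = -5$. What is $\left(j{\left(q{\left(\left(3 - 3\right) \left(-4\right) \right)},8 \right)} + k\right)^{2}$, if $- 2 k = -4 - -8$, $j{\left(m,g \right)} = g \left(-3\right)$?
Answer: $676$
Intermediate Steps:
$j{\left(m,g \right)} = - 3 g$
$k = -2$ ($k = - \frac{-4 - -8}{2} = - \frac{-4 + 8}{2} = \left(- \frac{1}{2}\right) 4 = -2$)
$\left(j{\left(q{\left(\left(3 - 3\right) \left(-4\right) \right)},8 \right)} + k\right)^{2} = \left(\left(-3\right) 8 - 2\right)^{2} = \left(-24 - 2\right)^{2} = \left(-26\right)^{2} = 676$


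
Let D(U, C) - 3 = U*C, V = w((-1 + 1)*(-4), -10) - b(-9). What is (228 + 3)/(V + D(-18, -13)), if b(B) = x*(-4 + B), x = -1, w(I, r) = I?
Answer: 33/32 ≈ 1.0313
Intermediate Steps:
b(B) = 4 - B (b(B) = -(-4 + B) = 4 - B)
V = -13 (V = (-1 + 1)*(-4) - (4 - 1*(-9)) = 0*(-4) - (4 + 9) = 0 - 1*13 = 0 - 13 = -13)
D(U, C) = 3 + C*U (D(U, C) = 3 + U*C = 3 + C*U)
(228 + 3)/(V + D(-18, -13)) = (228 + 3)/(-13 + (3 - 13*(-18))) = 231/(-13 + (3 + 234)) = 231/(-13 + 237) = 231/224 = 231*(1/224) = 33/32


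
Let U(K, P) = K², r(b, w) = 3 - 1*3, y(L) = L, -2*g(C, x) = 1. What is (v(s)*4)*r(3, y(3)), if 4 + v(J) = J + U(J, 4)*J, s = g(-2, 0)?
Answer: 0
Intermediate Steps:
g(C, x) = -½ (g(C, x) = -½*1 = -½)
s = -½ ≈ -0.50000
r(b, w) = 0 (r(b, w) = 3 - 3 = 0)
v(J) = -4 + J + J³ (v(J) = -4 + (J + J²*J) = -4 + (J + J³) = -4 + J + J³)
(v(s)*4)*r(3, y(3)) = ((-4 - ½ + (-½)³)*4)*0 = ((-4 - ½ - ⅛)*4)*0 = -37/8*4*0 = -37/2*0 = 0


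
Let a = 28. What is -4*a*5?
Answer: -560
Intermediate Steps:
-4*a*5 = -4*28*5 = -112*5 = -560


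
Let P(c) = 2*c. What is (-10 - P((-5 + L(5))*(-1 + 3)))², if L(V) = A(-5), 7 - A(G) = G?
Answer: 1444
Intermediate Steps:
A(G) = 7 - G
L(V) = 12 (L(V) = 7 - 1*(-5) = 7 + 5 = 12)
(-10 - P((-5 + L(5))*(-1 + 3)))² = (-10 - 2*(-5 + 12)*(-1 + 3))² = (-10 - 2*7*2)² = (-10 - 2*14)² = (-10 - 1*28)² = (-10 - 28)² = (-38)² = 1444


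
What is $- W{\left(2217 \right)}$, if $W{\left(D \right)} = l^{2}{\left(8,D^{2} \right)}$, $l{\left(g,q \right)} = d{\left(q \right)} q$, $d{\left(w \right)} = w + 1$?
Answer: $-583614027190052734944860100$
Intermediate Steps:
$d{\left(w \right)} = 1 + w$
$l{\left(g,q \right)} = q \left(1 + q\right)$ ($l{\left(g,q \right)} = \left(1 + q\right) q = q \left(1 + q\right)$)
$W{\left(D \right)} = D^{4} \left(1 + D^{2}\right)^{2}$ ($W{\left(D \right)} = \left(D^{2} \left(1 + D^{2}\right)\right)^{2} = D^{4} \left(1 + D^{2}\right)^{2}$)
$- W{\left(2217 \right)} = - 2217^{4} \left(1 + 2217^{2}\right)^{2} = - 24158099877921 \left(1 + 4915089\right)^{2} = - 24158099877921 \cdot 4915090^{2} = - 24158099877921 \cdot 24158109708100 = \left(-1\right) 583614027190052734944860100 = -583614027190052734944860100$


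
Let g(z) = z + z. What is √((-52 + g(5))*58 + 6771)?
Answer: 17*√15 ≈ 65.841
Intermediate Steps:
g(z) = 2*z
√((-52 + g(5))*58 + 6771) = √((-52 + 2*5)*58 + 6771) = √((-52 + 10)*58 + 6771) = √(-42*58 + 6771) = √(-2436 + 6771) = √4335 = 17*√15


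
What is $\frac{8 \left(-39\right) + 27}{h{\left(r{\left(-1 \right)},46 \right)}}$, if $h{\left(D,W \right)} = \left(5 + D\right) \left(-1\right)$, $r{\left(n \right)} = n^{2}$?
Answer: $\frac{95}{2} \approx 47.5$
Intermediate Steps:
$h{\left(D,W \right)} = -5 - D$
$\frac{8 \left(-39\right) + 27}{h{\left(r{\left(-1 \right)},46 \right)}} = \frac{8 \left(-39\right) + 27}{-5 - \left(-1\right)^{2}} = \frac{-312 + 27}{-5 - 1} = - \frac{285}{-5 - 1} = - \frac{285}{-6} = \left(-285\right) \left(- \frac{1}{6}\right) = \frac{95}{2}$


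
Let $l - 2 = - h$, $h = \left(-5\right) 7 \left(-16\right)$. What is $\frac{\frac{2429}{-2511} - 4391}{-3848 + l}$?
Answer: $\frac{5514115}{5531733} \approx 0.99681$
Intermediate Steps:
$h = 560$ ($h = \left(-35\right) \left(-16\right) = 560$)
$l = -558$ ($l = 2 - 560 = -558$)
$\frac{\frac{2429}{-2511} - 4391}{-3848 + l} = \frac{\frac{2429}{-2511} - 4391}{-3848 - 558} = \frac{2429 \left(- \frac{1}{2511}\right) - 4391}{-4406} = \left(- \frac{2429}{2511} - 4391\right) \left(- \frac{1}{4406}\right) = \left(- \frac{11028230}{2511}\right) \left(- \frac{1}{4406}\right) = \frac{5514115}{5531733}$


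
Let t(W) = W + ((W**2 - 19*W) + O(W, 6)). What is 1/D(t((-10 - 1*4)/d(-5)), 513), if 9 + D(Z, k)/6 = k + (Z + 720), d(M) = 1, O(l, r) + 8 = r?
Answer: 1/10020 ≈ 9.9800e-5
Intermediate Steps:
O(l, r) = -8 + r
t(W) = -2 + W**2 - 18*W (t(W) = W + ((W**2 - 19*W) + (-8 + 6)) = W + ((W**2 - 19*W) - 2) = W + (-2 + W**2 - 19*W) = -2 + W**2 - 18*W)
D(Z, k) = 4266 + 6*Z + 6*k (D(Z, k) = -54 + 6*(k + (Z + 720)) = -54 + 6*(k + (720 + Z)) = -54 + 6*(720 + Z + k) = -54 + (4320 + 6*Z + 6*k) = 4266 + 6*Z + 6*k)
1/D(t((-10 - 1*4)/d(-5)), 513) = 1/(4266 + 6*(-2 + ((-10 - 1*4)/1)**2 - 18*(-10 - 1*4)/1) + 6*513) = 1/(4266 + 6*(-2 + ((-10 - 4)*1)**2 - 18*(-10 - 4)) + 3078) = 1/(4266 + 6*(-2 + (-14*1)**2 - (-252)) + 3078) = 1/(4266 + 6*(-2 + (-14)**2 - 18*(-14)) + 3078) = 1/(4266 + 6*(-2 + 196 + 252) + 3078) = 1/(4266 + 6*446 + 3078) = 1/(4266 + 2676 + 3078) = 1/10020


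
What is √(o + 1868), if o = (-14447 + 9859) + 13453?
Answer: √10733 ≈ 103.60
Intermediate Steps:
o = 8865 (o = -4588 + 13453 = 8865)
√(o + 1868) = √(8865 + 1868) = √10733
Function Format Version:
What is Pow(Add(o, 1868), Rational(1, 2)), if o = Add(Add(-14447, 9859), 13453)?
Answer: Pow(10733, Rational(1, 2)) ≈ 103.60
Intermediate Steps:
o = 8865 (o = Add(-4588, 13453) = 8865)
Pow(Add(o, 1868), Rational(1, 2)) = Pow(Add(8865, 1868), Rational(1, 2)) = Pow(10733, Rational(1, 2))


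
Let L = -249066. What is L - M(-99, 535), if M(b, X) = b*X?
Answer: -196101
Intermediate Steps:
M(b, X) = X*b
L - M(-99, 535) = -249066 - 535*(-99) = -249066 - 1*(-52965) = -249066 + 52965 = -196101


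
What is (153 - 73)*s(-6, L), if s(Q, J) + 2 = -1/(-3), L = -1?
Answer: -400/3 ≈ -133.33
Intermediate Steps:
s(Q, J) = -5/3 (s(Q, J) = -2 - 1/(-3) = -2 - 1*(-1/3) = -2 + 1/3 = -5/3)
(153 - 73)*s(-6, L) = (153 - 73)*(-5/3) = 80*(-5/3) = -400/3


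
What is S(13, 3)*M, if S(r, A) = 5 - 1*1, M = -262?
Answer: -1048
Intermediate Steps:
S(r, A) = 4 (S(r, A) = 5 - 1 = 4)
S(13, 3)*M = 4*(-262) = -1048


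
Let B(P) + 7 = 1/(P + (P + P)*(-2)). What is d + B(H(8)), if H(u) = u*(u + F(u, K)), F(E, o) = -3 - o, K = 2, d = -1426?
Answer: -103177/72 ≈ -1433.0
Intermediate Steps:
H(u) = u*(-5 + u) (H(u) = u*(u + (-3 - 1*2)) = u*(u + (-3 - 2)) = u*(u - 5) = u*(-5 + u))
B(P) = -7 - 1/(3*P) (B(P) = -7 + 1/(P + (P + P)*(-2)) = -7 + 1/(P + (2*P)*(-2)) = -7 + 1/(P - 4*P) = -7 + 1/(-3*P) = -7 - 1/(3*P))
d + B(H(8)) = -1426 + (-7 - 1/(8*(-5 + 8))/3) = -1426 + (-7 - 1/(3*(8*3))) = -1426 + (-7 - 1/3/24) = -1426 + (-7 - 1/3*1/24) = -1426 + (-7 - 1/72) = -1426 - 505/72 = -103177/72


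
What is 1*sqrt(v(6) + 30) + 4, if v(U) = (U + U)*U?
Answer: 4 + sqrt(102) ≈ 14.100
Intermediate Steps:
v(U) = 2*U**2 (v(U) = (2*U)*U = 2*U**2)
1*sqrt(v(6) + 30) + 4 = 1*sqrt(2*6**2 + 30) + 4 = 1*sqrt(2*36 + 30) + 4 = 1*sqrt(72 + 30) + 4 = 1*sqrt(102) + 4 = sqrt(102) + 4 = 4 + sqrt(102)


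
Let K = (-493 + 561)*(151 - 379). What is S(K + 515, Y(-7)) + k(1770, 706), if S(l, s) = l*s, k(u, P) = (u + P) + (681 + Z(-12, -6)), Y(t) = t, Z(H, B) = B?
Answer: 108074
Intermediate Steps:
K = -15504 (K = 68*(-228) = -15504)
k(u, P) = 675 + P + u (k(u, P) = (u + P) + (681 - 6) = (P + u) + 675 = 675 + P + u)
S(K + 515, Y(-7)) + k(1770, 706) = (-15504 + 515)*(-7) + (675 + 706 + 1770) = -14989*(-7) + 3151 = 104923 + 3151 = 108074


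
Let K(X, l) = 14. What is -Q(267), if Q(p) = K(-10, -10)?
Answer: -14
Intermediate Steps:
Q(p) = 14
-Q(267) = -1*14 = -14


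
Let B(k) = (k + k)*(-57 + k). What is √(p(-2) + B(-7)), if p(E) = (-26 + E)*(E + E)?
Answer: 12*√7 ≈ 31.749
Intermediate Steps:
B(k) = 2*k*(-57 + k) (B(k) = (2*k)*(-57 + k) = 2*k*(-57 + k))
p(E) = 2*E*(-26 + E) (p(E) = (-26 + E)*(2*E) = 2*E*(-26 + E))
√(p(-2) + B(-7)) = √(2*(-2)*(-26 - 2) + 2*(-7)*(-57 - 7)) = √(2*(-2)*(-28) + 2*(-7)*(-64)) = √(112 + 896) = √1008 = 12*√7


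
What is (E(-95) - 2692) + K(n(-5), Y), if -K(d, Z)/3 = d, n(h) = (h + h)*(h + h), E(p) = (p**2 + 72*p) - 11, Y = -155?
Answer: -818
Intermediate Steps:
E(p) = -11 + p**2 + 72*p
n(h) = 4*h**2 (n(h) = (2*h)*(2*h) = 4*h**2)
K(d, Z) = -3*d
(E(-95) - 2692) + K(n(-5), Y) = ((-11 + (-95)**2 + 72*(-95)) - 2692) - 12*(-5)**2 = ((-11 + 9025 - 6840) - 2692) - 12*25 = (2174 - 2692) - 3*100 = -518 - 300 = -818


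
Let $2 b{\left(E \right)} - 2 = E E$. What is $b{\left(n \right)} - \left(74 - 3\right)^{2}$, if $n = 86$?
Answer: $-1342$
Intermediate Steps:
$b{\left(E \right)} = 1 + \frac{E^{2}}{2}$ ($b{\left(E \right)} = 1 + \frac{E E}{2} = 1 + \frac{E^{2}}{2}$)
$b{\left(n \right)} - \left(74 - 3\right)^{2} = \left(1 + \frac{86^{2}}{2}\right) - \left(74 - 3\right)^{2} = \left(1 + \frac{1}{2} \cdot 7396\right) - 71^{2} = \left(1 + 3698\right) - 5041 = 3699 - 5041 = -1342$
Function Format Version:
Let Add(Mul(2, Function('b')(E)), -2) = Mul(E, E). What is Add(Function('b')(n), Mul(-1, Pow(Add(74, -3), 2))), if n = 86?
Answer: -1342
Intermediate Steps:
Function('b')(E) = Add(1, Mul(Rational(1, 2), Pow(E, 2))) (Function('b')(E) = Add(1, Mul(Rational(1, 2), Mul(E, E))) = Add(1, Mul(Rational(1, 2), Pow(E, 2))))
Add(Function('b')(n), Mul(-1, Pow(Add(74, -3), 2))) = Add(Add(1, Mul(Rational(1, 2), Pow(86, 2))), Mul(-1, Pow(Add(74, -3), 2))) = Add(Add(1, Mul(Rational(1, 2), 7396)), Mul(-1, Pow(71, 2))) = Add(Add(1, 3698), Mul(-1, 5041)) = Add(3699, -5041) = -1342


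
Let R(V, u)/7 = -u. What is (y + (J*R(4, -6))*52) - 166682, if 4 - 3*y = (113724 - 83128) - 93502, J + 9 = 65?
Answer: -23408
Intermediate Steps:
J = 56 (J = -9 + 65 = 56)
R(V, u) = -7*u (R(V, u) = 7*(-u) = -7*u)
y = 20970 (y = 4/3 - ((113724 - 83128) - 93502)/3 = 4/3 - (30596 - 93502)/3 = 4/3 - 1/3*(-62906) = 4/3 + 62906/3 = 20970)
(y + (J*R(4, -6))*52) - 166682 = (20970 + (56*(-7*(-6)))*52) - 166682 = (20970 + (56*42)*52) - 166682 = (20970 + 2352*52) - 166682 = (20970 + 122304) - 166682 = 143274 - 166682 = -23408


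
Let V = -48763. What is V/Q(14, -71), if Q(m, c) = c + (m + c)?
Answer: 48763/128 ≈ 380.96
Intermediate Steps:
Q(m, c) = m + 2*c (Q(m, c) = c + (c + m) = m + 2*c)
V/Q(14, -71) = -48763/(14 + 2*(-71)) = -48763/(14 - 142) = -48763/(-128) = -48763*(-1/128) = 48763/128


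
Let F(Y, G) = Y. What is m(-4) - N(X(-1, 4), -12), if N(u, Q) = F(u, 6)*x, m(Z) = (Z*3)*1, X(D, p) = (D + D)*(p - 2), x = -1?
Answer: -16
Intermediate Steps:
X(D, p) = 2*D*(-2 + p) (X(D, p) = (2*D)*(-2 + p) = 2*D*(-2 + p))
m(Z) = 3*Z (m(Z) = (3*Z)*1 = 3*Z)
N(u, Q) = -u (N(u, Q) = u*(-1) = -u)
m(-4) - N(X(-1, 4), -12) = 3*(-4) - (-1)*2*(-1)*(-2 + 4) = -12 - (-1)*2*(-1)*2 = -12 - (-1)*(-4) = -12 - 1*4 = -12 - 4 = -16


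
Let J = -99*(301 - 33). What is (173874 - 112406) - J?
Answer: 88000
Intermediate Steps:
J = -26532 (J = -99*268 = -26532)
(173874 - 112406) - J = (173874 - 112406) - 1*(-26532) = 61468 + 26532 = 88000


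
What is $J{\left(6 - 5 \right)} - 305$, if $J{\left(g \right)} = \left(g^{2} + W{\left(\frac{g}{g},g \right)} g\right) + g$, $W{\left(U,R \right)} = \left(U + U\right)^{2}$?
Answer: $-299$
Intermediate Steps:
$W{\left(U,R \right)} = 4 U^{2}$ ($W{\left(U,R \right)} = \left(2 U\right)^{2} = 4 U^{2}$)
$J{\left(g \right)} = g^{2} + 5 g$ ($J{\left(g \right)} = \left(g^{2} + 4 \left(\frac{g}{g}\right)^{2} g\right) + g = \left(g^{2} + 4 \cdot 1^{2} g\right) + g = \left(g^{2} + 4 \cdot 1 g\right) + g = \left(g^{2} + 4 g\right) + g = g^{2} + 5 g$)
$J{\left(6 - 5 \right)} - 305 = \left(6 - 5\right) \left(5 + \left(6 - 5\right)\right) - 305 = 1 \left(5 + 1\right) - 305 = 1 \cdot 6 - 305 = 6 - 305 = -299$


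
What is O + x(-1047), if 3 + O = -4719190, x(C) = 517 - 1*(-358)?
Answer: -4718318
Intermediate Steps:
x(C) = 875 (x(C) = 517 + 358 = 875)
O = -4719193 (O = -3 - 4719190 = -4719193)
O + x(-1047) = -4719193 + 875 = -4718318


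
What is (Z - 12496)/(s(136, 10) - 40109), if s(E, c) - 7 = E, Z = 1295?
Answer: 11201/39966 ≈ 0.28026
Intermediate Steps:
s(E, c) = 7 + E
(Z - 12496)/(s(136, 10) - 40109) = (1295 - 12496)/((7 + 136) - 40109) = -11201/(143 - 40109) = -11201/(-39966) = -11201*(-1/39966) = 11201/39966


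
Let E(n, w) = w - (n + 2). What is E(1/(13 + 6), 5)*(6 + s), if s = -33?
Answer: -1512/19 ≈ -79.579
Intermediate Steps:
E(n, w) = -2 + w - n (E(n, w) = w - (2 + n) = w + (-2 - n) = -2 + w - n)
E(1/(13 + 6), 5)*(6 + s) = (-2 + 5 - 1/(13 + 6))*(6 - 33) = (-2 + 5 - 1/19)*(-27) = (56/19)*(-27) = -1512/19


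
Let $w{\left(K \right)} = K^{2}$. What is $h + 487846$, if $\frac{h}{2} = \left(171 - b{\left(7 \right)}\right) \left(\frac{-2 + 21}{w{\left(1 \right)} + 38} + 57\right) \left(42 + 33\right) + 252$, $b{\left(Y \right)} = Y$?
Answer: $\frac{24732950}{13} \approx 1.9025 \cdot 10^{6}$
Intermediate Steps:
$h = \frac{18390952}{13}$ ($h = 2 \left(\left(171 - 7\right) \left(\frac{-2 + 21}{1^{2} + 38} + 57\right) \left(42 + 33\right) + 252\right) = 2 \left(\left(171 - 7\right) \left(\frac{19}{1 + 38} + 57\right) 75 + 252\right) = 2 \left(164 \left(\frac{19}{39} + 57\right) 75 + 252\right) = 2 \left(164 \cdot \frac{2242}{39} \cdot 75 + 252\right) = 2 \left(164 \cdot \frac{56050}{13} + 252\right) = 2 \left(\frac{9192200}{13} + 252\right) = 2 \cdot \frac{9195476}{13} = \frac{18390952}{13} \approx 1.4147 \cdot 10^{6}$)
$h + 487846 = \frac{18390952}{13} + 487846 = \frac{24732950}{13}$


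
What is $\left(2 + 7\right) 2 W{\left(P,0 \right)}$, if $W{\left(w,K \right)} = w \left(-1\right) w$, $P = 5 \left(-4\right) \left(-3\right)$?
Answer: $-64800$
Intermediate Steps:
$P = 60$ ($P = \left(-20\right) \left(-3\right) = 60$)
$W{\left(w,K \right)} = - w^{2}$ ($W{\left(w,K \right)} = - w w = - w^{2}$)
$\left(2 + 7\right) 2 W{\left(P,0 \right)} = \left(2 + 7\right) 2 \left(- 60^{2}\right) = 9 \cdot 2 \left(\left(-1\right) 3600\right) = 18 \left(-3600\right) = -64800$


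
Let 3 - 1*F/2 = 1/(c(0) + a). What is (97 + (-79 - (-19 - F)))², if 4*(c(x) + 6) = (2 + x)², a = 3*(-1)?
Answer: 29929/16 ≈ 1870.6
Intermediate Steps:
a = -3
c(x) = -6 + (2 + x)²/4
F = 25/4 (F = 6 - 2/((-6 + (2 + 0)²/4) - 3) = 6 - 2/((-6 + (¼)*2²) - 3) = 6 - 2/((-6 + (¼)*4) - 3) = 6 - 2/((-6 + 1) - 3) = 6 - 2/(-5 - 3) = 6 - 2/(-8) = 6 - 2*(-⅛) = 6 + ¼ = 25/4 ≈ 6.2500)
(97 + (-79 - (-19 - F)))² = (97 + (-79 - (-19 - 1*25/4)))² = (97 + (-79 - (-19 - 25/4)))² = (97 + (-79 - 1*(-101/4)))² = (97 + (-79 + 101/4))² = (97 - 215/4)² = (173/4)² = 29929/16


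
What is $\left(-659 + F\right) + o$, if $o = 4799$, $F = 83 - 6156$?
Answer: $-1933$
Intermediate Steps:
$F = -6073$ ($F = 83 - 6156 = -6073$)
$\left(-659 + F\right) + o = \left(-659 - 6073\right) + 4799 = -6732 + 4799 = -1933$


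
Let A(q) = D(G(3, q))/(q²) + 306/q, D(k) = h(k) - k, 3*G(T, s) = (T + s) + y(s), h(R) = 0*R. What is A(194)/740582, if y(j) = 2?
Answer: 177893/83617632456 ≈ 2.1275e-6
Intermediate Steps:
h(R) = 0
G(T, s) = ⅔ + T/3 + s/3 (G(T, s) = ((T + s) + 2)/3 = (2 + T + s)/3 = ⅔ + T/3 + s/3)
D(k) = -k (D(k) = 0 - k = -k)
A(q) = 306/q + (-5/3 - q/3)/q² (A(q) = (-(⅔ + (⅓)*3 + q/3))/(q²) + 306/q = (-(⅔ + 1 + q/3))/q² + 306/q = (-(5/3 + q/3))/q² + 306/q = (-5/3 - q/3)/q² + 306/q = 306/q + (-5/3 - q/3)/q²)
A(194)/740582 = ((⅓)*(-5 + 917*194)/194²)/740582 = ((⅓)*(1/37636)*(-5 + 177898))*(1/740582) = ((⅓)*(1/37636)*177893)*(1/740582) = (177893/112908)*(1/740582) = 177893/83617632456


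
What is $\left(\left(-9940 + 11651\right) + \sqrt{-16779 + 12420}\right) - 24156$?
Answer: $-22445 + i \sqrt{4359} \approx -22445.0 + 66.023 i$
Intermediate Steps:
$\left(\left(-9940 + 11651\right) + \sqrt{-16779 + 12420}\right) - 24156 = \left(1711 + \sqrt{-4359}\right) - 24156 = \left(1711 + i \sqrt{4359}\right) - 24156 = -22445 + i \sqrt{4359}$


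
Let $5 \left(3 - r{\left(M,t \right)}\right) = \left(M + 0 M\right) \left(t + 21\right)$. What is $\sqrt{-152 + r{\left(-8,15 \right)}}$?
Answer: $\frac{i \sqrt{2285}}{5} \approx 9.5603 i$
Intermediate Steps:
$r{\left(M,t \right)} = 3 - \frac{M \left(21 + t\right)}{5}$ ($r{\left(M,t \right)} = 3 - \frac{\left(M + 0 M\right) \left(t + 21\right)}{5} = 3 - \frac{\left(M + 0\right) \left(21 + t\right)}{5} = 3 - \frac{M \left(21 + t\right)}{5}$)
$\sqrt{-152 + r{\left(-8,15 \right)}} = \sqrt{-152 - \left(- \frac{183}{5} - 24\right)} = \sqrt{-152 + \left(3 + \frac{168}{5} + 24\right)} = \sqrt{-152 + \frac{303}{5}} = \sqrt{- \frac{457}{5}} = \frac{i \sqrt{2285}}{5}$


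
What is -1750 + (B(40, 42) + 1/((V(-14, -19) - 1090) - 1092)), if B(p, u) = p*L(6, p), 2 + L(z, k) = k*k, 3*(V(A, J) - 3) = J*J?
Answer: 383961917/6176 ≈ 62170.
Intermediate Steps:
V(A, J) = 3 + J**2/3 (V(A, J) = 3 + (J*J)/3 = 3 + J**2/3)
L(z, k) = -2 + k**2 (L(z, k) = -2 + k*k = -2 + k**2)
B(p, u) = p*(-2 + p**2)
-1750 + (B(40, 42) + 1/((V(-14, -19) - 1090) - 1092)) = -1750 + (40*(-2 + 40**2) + 1/(((3 + (1/3)*(-19)**2) - 1090) - 1092)) = -1750 + (40*(-2 + 1600) + 1/(((3 + (1/3)*361) - 1090) - 1092)) = -1750 + (40*1598 + 1/(((3 + 361/3) - 1090) - 1092)) = -1750 + (63920 + 1/((370/3 - 1090) - 1092)) = -1750 + (63920 + 1/(-2900/3 - 1092)) = -1750 + (63920 + 1/(-6176/3)) = -1750 + (63920 - 3/6176) = -1750 + 394769917/6176 = 383961917/6176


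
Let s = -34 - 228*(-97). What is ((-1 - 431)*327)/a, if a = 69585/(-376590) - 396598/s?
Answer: 39157723357344/5029713893 ≈ 7785.3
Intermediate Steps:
s = 22082 (s = -34 + 22116 = 22082)
a = -5029713893/277195346 (a = 69585/(-376590) - 396598/22082 = 69585*(-1/376590) - 396598*1/22082 = -4639/25106 - 198299/11041 = -5029713893/277195346 ≈ -18.145)
((-1 - 431)*327)/a = ((-1 - 431)*327)/(-5029713893/277195346) = -432*327*(-277195346/5029713893) = -141264*(-277195346/5029713893) = 39157723357344/5029713893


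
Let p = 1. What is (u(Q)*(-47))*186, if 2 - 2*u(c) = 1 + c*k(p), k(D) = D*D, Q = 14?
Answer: 56823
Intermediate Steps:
k(D) = D²
u(c) = ½ - c/2 (u(c) = 1 - (1 + c*1²)/2 = 1 - (1 + c*1)/2 = 1 - (1 + c)/2 = 1 + (-½ - c/2) = ½ - c/2)
(u(Q)*(-47))*186 = ((½ - ½*14)*(-47))*186 = ((½ - 7)*(-47))*186 = -13/2*(-47)*186 = (611/2)*186 = 56823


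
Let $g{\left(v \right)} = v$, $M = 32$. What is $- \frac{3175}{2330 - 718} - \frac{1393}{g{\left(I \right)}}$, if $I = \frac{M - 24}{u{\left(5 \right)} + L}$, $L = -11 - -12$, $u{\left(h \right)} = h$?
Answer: $- \frac{421828}{403} \approx -1046.7$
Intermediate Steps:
$L = 1$ ($L = -11 + 12 = 1$)
$I = \frac{4}{3}$ ($I = \frac{32 - 24}{5 + 1} = \frac{8}{6} = 8 \cdot \frac{1}{6} = \frac{4}{3} \approx 1.3333$)
$- \frac{3175}{2330 - 718} - \frac{1393}{g{\left(I \right)}} = - \frac{3175}{2330 - 718} - \frac{1393}{\frac{4}{3}} = - \frac{3175}{1612} - \frac{4179}{4} = - \frac{421828}{403}$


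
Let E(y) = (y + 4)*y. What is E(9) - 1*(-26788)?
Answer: 26905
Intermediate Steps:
E(y) = y*(4 + y) (E(y) = (4 + y)*y = y*(4 + y))
E(9) - 1*(-26788) = 9*(4 + 9) - 1*(-26788) = 9*13 + 26788 = 117 + 26788 = 26905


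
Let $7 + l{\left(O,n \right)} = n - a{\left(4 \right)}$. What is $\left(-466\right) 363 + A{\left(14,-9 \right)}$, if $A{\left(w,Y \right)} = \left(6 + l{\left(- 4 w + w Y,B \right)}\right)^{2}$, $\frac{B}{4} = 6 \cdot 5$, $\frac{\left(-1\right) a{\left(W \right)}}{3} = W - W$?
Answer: $-154997$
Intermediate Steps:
$a{\left(W \right)} = 0$ ($a{\left(W \right)} = - 3 \left(W - W\right) = \left(-3\right) 0 = 0$)
$B = 120$ ($B = 4 \cdot 6 \cdot 5 = 4 \cdot 30 = 120$)
$l{\left(O,n \right)} = -7 + n$ ($l{\left(O,n \right)} = -7 + \left(n - 0\right) = -7 + \left(n + 0\right) = -7 + n$)
$A{\left(w,Y \right)} = 14161$ ($A{\left(w,Y \right)} = \left(6 + \left(-7 + 120\right)\right)^{2} = \left(6 + 113\right)^{2} = 119^{2} = 14161$)
$\left(-466\right) 363 + A{\left(14,-9 \right)} = \left(-466\right) 363 + 14161 = -169158 + 14161 = -154997$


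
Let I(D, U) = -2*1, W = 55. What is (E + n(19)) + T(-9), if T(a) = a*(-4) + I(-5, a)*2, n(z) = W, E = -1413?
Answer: -1326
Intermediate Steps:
n(z) = 55
I(D, U) = -2
T(a) = -4 - 4*a (T(a) = a*(-4) - 2*2 = -4*a - 4 = -4 - 4*a)
(E + n(19)) + T(-9) = (-1413 + 55) + (-4 - 4*(-9)) = -1358 + (-4 + 36) = -1358 + 32 = -1326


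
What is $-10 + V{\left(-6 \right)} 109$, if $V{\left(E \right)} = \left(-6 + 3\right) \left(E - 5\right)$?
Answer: $3587$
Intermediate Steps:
$V{\left(E \right)} = 15 - 3 E$ ($V{\left(E \right)} = - 3 \left(-5 + E\right) = 15 - 3 E$)
$-10 + V{\left(-6 \right)} 109 = -10 + \left(15 - -18\right) 109 = -10 + \left(15 + 18\right) 109 = -10 + 33 \cdot 109 = -10 + 3597 = 3587$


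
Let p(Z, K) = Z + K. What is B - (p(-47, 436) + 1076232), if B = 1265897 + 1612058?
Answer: 1801334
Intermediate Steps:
p(Z, K) = K + Z
B = 2877955
B - (p(-47, 436) + 1076232) = 2877955 - ((436 - 47) + 1076232) = 2877955 - (389 + 1076232) = 2877955 - 1*1076621 = 2877955 - 1076621 = 1801334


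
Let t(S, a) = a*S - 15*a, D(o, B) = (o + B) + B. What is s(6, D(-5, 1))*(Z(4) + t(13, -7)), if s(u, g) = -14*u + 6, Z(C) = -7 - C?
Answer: -234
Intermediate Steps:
D(o, B) = o + 2*B (D(o, B) = (B + o) + B = o + 2*B)
s(u, g) = 6 - 14*u
t(S, a) = -15*a + S*a (t(S, a) = S*a - 15*a = -15*a + S*a)
s(6, D(-5, 1))*(Z(4) + t(13, -7)) = (6 - 14*6)*((-7 - 1*4) - 7*(-15 + 13)) = (6 - 84)*((-7 - 4) - 7*(-2)) = -78*(-11 + 14) = -78*3 = -234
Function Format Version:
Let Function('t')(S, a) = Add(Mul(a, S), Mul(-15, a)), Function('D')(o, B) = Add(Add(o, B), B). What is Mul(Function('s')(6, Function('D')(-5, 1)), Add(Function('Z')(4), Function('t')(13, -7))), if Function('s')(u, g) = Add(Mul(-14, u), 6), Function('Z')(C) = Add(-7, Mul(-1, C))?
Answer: -234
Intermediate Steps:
Function('D')(o, B) = Add(o, Mul(2, B)) (Function('D')(o, B) = Add(Add(B, o), B) = Add(o, Mul(2, B)))
Function('s')(u, g) = Add(6, Mul(-14, u))
Function('t')(S, a) = Add(Mul(-15, a), Mul(S, a)) (Function('t')(S, a) = Add(Mul(S, a), Mul(-15, a)) = Add(Mul(-15, a), Mul(S, a)))
Mul(Function('s')(6, Function('D')(-5, 1)), Add(Function('Z')(4), Function('t')(13, -7))) = Mul(Add(6, Mul(-14, 6)), Add(Add(-7, Mul(-1, 4)), Mul(-7, Add(-15, 13)))) = Mul(Add(6, -84), Add(Add(-7, -4), Mul(-7, -2))) = Mul(-78, Add(-11, 14)) = Mul(-78, 3) = -234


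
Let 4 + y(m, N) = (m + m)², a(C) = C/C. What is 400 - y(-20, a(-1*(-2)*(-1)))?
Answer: -1196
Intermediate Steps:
a(C) = 1
y(m, N) = -4 + 4*m² (y(m, N) = -4 + (m + m)² = -4 + (2*m)² = -4 + 4*m²)
400 - y(-20, a(-1*(-2)*(-1))) = 400 - (-4 + 4*(-20)²) = 400 - (-4 + 4*400) = 400 - (-4 + 1600) = 400 - 1*1596 = 400 - 1596 = -1196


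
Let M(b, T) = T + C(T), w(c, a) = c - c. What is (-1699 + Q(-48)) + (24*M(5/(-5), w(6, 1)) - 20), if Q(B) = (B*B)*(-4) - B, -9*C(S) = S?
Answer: -10887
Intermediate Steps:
C(S) = -S/9
w(c, a) = 0
M(b, T) = 8*T/9 (M(b, T) = T - T/9 = 8*T/9)
Q(B) = -B - 4*B² (Q(B) = B²*(-4) - B = -4*B² - B = -B - 4*B²)
(-1699 + Q(-48)) + (24*M(5/(-5), w(6, 1)) - 20) = (-1699 - 1*(-48)*(1 + 4*(-48))) + (24*((8/9)*0) - 20) = (-1699 - 1*(-48)*(1 - 192)) + (24*0 - 20) = (-1699 - 1*(-48)*(-191)) + (0 - 20) = (-1699 - 9168) - 20 = -10867 - 20 = -10887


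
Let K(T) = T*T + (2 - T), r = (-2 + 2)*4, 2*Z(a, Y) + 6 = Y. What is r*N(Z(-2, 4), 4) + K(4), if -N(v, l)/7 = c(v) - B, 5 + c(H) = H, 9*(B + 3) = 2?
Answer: 14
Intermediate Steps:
B = -25/9 (B = -3 + (⅑)*2 = -3 + 2/9 = -25/9 ≈ -2.7778)
Z(a, Y) = -3 + Y/2
c(H) = -5 + H
N(v, l) = 140/9 - 7*v (N(v, l) = -7*((-5 + v) - 1*(-25/9)) = -7*((-5 + v) + 25/9) = -7*(-20/9 + v) = 140/9 - 7*v)
r = 0 (r = 0*4 = 0)
K(T) = 2 + T² - T (K(T) = T² + (2 - T) = 2 + T² - T)
r*N(Z(-2, 4), 4) + K(4) = 0*(140/9 - 7*(-3 + (½)*4)) + (2 + 4² - 1*4) = 0*(140/9 - 7*(-3 + 2)) + (2 + 16 - 4) = 0*(140/9 - 7*(-1)) + 14 = 0*(140/9 + 7) + 14 = 0*(203/9) + 14 = 0 + 14 = 14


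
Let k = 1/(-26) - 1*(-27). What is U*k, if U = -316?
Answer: -110758/13 ≈ -8519.8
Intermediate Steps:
k = 701/26 (k = -1/26 + 27 = 701/26 ≈ 26.962)
U*k = -316*701/26 = -110758/13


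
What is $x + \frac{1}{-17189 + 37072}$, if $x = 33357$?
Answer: $\frac{663237232}{19883} \approx 33357.0$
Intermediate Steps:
$x + \frac{1}{-17189 + 37072} = 33357 + \frac{1}{-17189 + 37072} = 33357 + \frac{1}{19883} = \frac{663237232}{19883}$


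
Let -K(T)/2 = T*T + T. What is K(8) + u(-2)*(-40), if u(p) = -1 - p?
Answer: -184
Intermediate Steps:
K(T) = -2*T - 2*T² (K(T) = -2*(T*T + T) = -2*(T² + T) = -2*(T + T²) = -2*T - 2*T²)
K(8) + u(-2)*(-40) = -2*8*(1 + 8) + (-1 - 1*(-2))*(-40) = -2*8*9 + (-1 + 2)*(-40) = -144 + 1*(-40) = -144 - 40 = -184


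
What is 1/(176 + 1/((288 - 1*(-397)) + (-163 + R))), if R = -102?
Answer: 420/73921 ≈ 0.0056817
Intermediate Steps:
1/(176 + 1/((288 - 1*(-397)) + (-163 + R))) = 1/(176 + 1/((288 - 1*(-397)) + (-163 - 102))) = 1/(176 + 1/((288 + 397) - 265)) = 1/(176 + 1/(685 - 265)) = 1/(176 + 1/420) = 1/(73921/420) = 420/73921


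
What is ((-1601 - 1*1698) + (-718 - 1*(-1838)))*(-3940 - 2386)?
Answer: 13784354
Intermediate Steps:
((-1601 - 1*1698) + (-718 - 1*(-1838)))*(-3940 - 2386) = ((-1601 - 1698) + (-718 + 1838))*(-6326) = (-3299 + 1120)*(-6326) = -2179*(-6326) = 13784354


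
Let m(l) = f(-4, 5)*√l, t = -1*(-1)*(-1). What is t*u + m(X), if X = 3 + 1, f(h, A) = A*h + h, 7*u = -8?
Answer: -328/7 ≈ -46.857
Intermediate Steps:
u = -8/7 (u = (⅐)*(-8) = -8/7 ≈ -1.1429)
t = -1 (t = 1*(-1) = -1)
f(h, A) = h + A*h
X = 4
m(l) = -24*√l (m(l) = (-4*(1 + 5))*√l = (-4*6)*√l = -24*√l)
t*u + m(X) = -1*(-8/7) - 24*√4 = 8/7 - 24*2 = 8/7 - 48 = -328/7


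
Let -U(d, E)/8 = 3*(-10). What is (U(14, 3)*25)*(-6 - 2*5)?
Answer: -96000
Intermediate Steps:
U(d, E) = 240 (U(d, E) = -24*(-10) = -8*(-30) = 240)
(U(14, 3)*25)*(-6 - 2*5) = (240*25)*(-6 - 2*5) = 6000*(-6 - 10) = 6000*(-16) = -96000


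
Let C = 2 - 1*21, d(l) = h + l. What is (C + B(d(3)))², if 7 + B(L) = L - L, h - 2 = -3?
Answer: 676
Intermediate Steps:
h = -1 (h = 2 - 3 = -1)
d(l) = -1 + l
B(L) = -7 (B(L) = -7 + (L - L) = -7 + 0 = -7)
C = -19 (C = 2 - 21 = -19)
(C + B(d(3)))² = (-19 - 7)² = (-26)² = 676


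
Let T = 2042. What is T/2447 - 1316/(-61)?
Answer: 3344814/149267 ≈ 22.408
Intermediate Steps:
T/2447 - 1316/(-61) = 2042/2447 - 1316/(-61) = 2042*(1/2447) - 1316*(-1/61) = 2042/2447 + 1316/61 = 3344814/149267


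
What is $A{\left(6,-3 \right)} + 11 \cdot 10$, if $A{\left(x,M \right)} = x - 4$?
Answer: $112$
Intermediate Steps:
$A{\left(x,M \right)} = -4 + x$
$A{\left(6,-3 \right)} + 11 \cdot 10 = \left(-4 + 6\right) + 11 \cdot 10 = 2 + 110 = 112$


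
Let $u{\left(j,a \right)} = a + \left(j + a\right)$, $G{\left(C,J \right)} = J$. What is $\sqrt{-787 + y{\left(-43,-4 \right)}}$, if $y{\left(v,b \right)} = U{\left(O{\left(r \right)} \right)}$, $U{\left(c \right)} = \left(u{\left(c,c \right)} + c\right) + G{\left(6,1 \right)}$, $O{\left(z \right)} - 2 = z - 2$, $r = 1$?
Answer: $i \sqrt{782} \approx 27.964 i$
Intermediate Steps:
$O{\left(z \right)} = z$ ($O{\left(z \right)} = 2 + \left(z - 2\right) = 2 + \left(-2 + z\right) = z$)
$u{\left(j,a \right)} = j + 2 a$ ($u{\left(j,a \right)} = a + \left(a + j\right) = j + 2 a$)
$U{\left(c \right)} = 1 + 4 c$ ($U{\left(c \right)} = \left(\left(c + 2 c\right) + c\right) + 1 = \left(3 c + c\right) + 1 = 4 c + 1 = 1 + 4 c$)
$y{\left(v,b \right)} = 5$ ($y{\left(v,b \right)} = 1 + 4 \cdot 1 = 1 + 4 = 5$)
$\sqrt{-787 + y{\left(-43,-4 \right)}} = \sqrt{-787 + 5} = \sqrt{-782} = i \sqrt{782}$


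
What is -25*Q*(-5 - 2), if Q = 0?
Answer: 0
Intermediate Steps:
-25*Q*(-5 - 2) = -25*0*(-5 - 2) = -25*0*(-7) = -0 = -25*0 = 0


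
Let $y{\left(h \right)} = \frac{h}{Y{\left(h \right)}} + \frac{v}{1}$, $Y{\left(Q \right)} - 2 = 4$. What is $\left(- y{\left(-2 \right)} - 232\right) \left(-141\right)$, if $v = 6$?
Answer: $33511$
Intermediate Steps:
$Y{\left(Q \right)} = 6$ ($Y{\left(Q \right)} = 2 + 4 = 6$)
$y{\left(h \right)} = 6 + \frac{h}{6}$ ($y{\left(h \right)} = \frac{h}{6} + \frac{6}{1} = h \frac{1}{6} + 6 \cdot 1 = \frac{h}{6} + 6 = 6 + \frac{h}{6}$)
$\left(- y{\left(-2 \right)} - 232\right) \left(-141\right) = \left(- (6 + \frac{1}{6} \left(-2\right)) - 232\right) \left(-141\right) = \left(- (6 - \frac{1}{3}) - 232\right) \left(-141\right) = \left(\left(-1\right) \frac{17}{3} - 232\right) \left(-141\right) = \left(- \frac{17}{3} - 232\right) \left(-141\right) = \left(- \frac{713}{3}\right) \left(-141\right) = 33511$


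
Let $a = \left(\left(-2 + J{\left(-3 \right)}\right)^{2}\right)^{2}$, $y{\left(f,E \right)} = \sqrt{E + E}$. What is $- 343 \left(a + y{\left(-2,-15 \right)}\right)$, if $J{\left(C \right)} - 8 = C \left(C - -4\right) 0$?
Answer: $-444528 - 343 i \sqrt{30} \approx -4.4453 \cdot 10^{5} - 1878.7 i$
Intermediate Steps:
$J{\left(C \right)} = 8$ ($J{\left(C \right)} = 8 + C \left(C - -4\right) 0 = 8 + C \left(C + 4\right) 0 = 8 + C \left(4 + C\right) 0 = 8 + 0 = 8$)
$y{\left(f,E \right)} = \sqrt{2} \sqrt{E}$ ($y{\left(f,E \right)} = \sqrt{2 E} = \sqrt{2} \sqrt{E}$)
$a = 1296$ ($a = \left(\left(-2 + 8\right)^{2}\right)^{2} = \left(6^{2}\right)^{2} = 36^{2} = 1296$)
$- 343 \left(a + y{\left(-2,-15 \right)}\right) = - 343 \left(1296 + \sqrt{2} \sqrt{-15}\right) = - 343 \left(1296 + \sqrt{2} i \sqrt{15}\right) = - 343 \left(1296 + i \sqrt{30}\right) = -444528 - 343 i \sqrt{30}$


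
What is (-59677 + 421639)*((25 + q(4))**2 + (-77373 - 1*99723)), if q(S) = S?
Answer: -63797612310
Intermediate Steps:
(-59677 + 421639)*((25 + q(4))**2 + (-77373 - 1*99723)) = (-59677 + 421639)*((25 + 4)**2 + (-77373 - 1*99723)) = 361962*(29**2 + (-77373 - 99723)) = 361962*(841 - 177096) = 361962*(-176255) = -63797612310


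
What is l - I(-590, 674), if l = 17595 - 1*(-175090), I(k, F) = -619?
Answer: 193304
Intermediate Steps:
l = 192685 (l = 17595 + 175090 = 192685)
l - I(-590, 674) = 192685 - 1*(-619) = 192685 + 619 = 193304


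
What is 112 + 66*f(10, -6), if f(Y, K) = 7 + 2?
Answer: 706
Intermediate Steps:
f(Y, K) = 9
112 + 66*f(10, -6) = 112 + 66*9 = 112 + 594 = 706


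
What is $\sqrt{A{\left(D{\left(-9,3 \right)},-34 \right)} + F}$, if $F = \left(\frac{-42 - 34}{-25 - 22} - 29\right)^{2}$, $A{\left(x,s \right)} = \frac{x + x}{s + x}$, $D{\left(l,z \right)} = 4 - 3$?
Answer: $\frac{\sqrt{1803640047}}{1551} \approx 27.382$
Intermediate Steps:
$D{\left(l,z \right)} = 1$ ($D{\left(l,z \right)} = 4 - 3 = 1$)
$A{\left(x,s \right)} = \frac{2 x}{s + x}$
$F = \frac{1656369}{2209}$ ($F = \left(- \frac{76}{-47} - 29\right)^{2} = \left(\left(-76\right) \left(- \frac{1}{47}\right) - 29\right)^{2} = \left(\frac{76}{47} - 29\right)^{2} = \left(- \frac{1287}{47}\right)^{2} = \frac{1656369}{2209} \approx 749.83$)
$\sqrt{A{\left(D{\left(-9,3 \right)},-34 \right)} + F} = \sqrt{2 \cdot 1 \frac{1}{-34 + 1} + \frac{1656369}{2209}} = \sqrt{2 \cdot 1 \frac{1}{-33} + \frac{1656369}{2209}} = \sqrt{2 \cdot 1 \left(- \frac{1}{33}\right) + \frac{1656369}{2209}} = \sqrt{- \frac{2}{33} + \frac{1656369}{2209}} = \sqrt{\frac{54655759}{72897}} = \frac{\sqrt{1803640047}}{1551}$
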